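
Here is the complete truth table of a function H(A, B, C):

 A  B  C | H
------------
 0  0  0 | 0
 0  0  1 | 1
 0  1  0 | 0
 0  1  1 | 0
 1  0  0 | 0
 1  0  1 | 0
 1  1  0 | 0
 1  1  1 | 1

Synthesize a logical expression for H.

The 1-rows are (0,0,1), (1,1,1). Each contributes one minterm — ¬A·¬B·C; A·B·C — and their disjunction is a sum-of-products form of H.

H(A, B, C) = ((~A & ~B) & C) | ((A & B) & C)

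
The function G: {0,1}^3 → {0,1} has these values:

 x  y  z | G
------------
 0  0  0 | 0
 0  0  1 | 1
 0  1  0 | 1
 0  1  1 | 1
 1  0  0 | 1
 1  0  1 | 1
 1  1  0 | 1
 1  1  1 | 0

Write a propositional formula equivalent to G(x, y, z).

G is 0 on only 2 rows — (0,0,0), (1,1,1). Writing each as a minterm (¬x·¬y·¬z, x·y·z) and OR-ing them characterizes exactly where G=0, so G is the negation of that disjunction.

G(x, y, z) = not (((not x and not y) and not z) or ((x and y) and z))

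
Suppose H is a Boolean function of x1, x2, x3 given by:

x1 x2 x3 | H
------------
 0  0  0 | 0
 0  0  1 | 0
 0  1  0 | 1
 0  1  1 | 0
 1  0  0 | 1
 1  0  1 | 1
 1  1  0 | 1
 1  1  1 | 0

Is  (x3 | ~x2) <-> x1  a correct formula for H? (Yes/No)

No

Test each input against both H and the formula:
  x1=0, x2=0, x3=0: formula gives 0, H = 0 ✓
  x1=0, x2=0, x3=1: formula gives 0, H = 0 ✓
  x1=0, x2=1, x3=0: formula gives 1, H = 1 ✓
  x1=0, x2=1, x3=1: formula gives 0, H = 0 ✓
  x1=1, x2=0, x3=0: formula gives 1, H = 1 ✓
  …
  x1=1, x2=1, x3=0: formula gives 0, but H = 1 ✗
A single disagreement suffices: at (1,1,0) they differ, so the formula does not compute H.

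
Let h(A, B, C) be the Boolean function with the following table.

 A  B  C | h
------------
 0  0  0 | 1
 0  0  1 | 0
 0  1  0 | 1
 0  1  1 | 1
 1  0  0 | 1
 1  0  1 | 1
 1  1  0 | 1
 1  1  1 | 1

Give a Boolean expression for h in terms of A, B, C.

h is 0 on exactly one input, (0,0,1), whose minterm is ¬A·¬B·C. So h is the negation of that single conjunction.

h(A, B, C) = ¬((¬A ∧ ¬B) ∧ C)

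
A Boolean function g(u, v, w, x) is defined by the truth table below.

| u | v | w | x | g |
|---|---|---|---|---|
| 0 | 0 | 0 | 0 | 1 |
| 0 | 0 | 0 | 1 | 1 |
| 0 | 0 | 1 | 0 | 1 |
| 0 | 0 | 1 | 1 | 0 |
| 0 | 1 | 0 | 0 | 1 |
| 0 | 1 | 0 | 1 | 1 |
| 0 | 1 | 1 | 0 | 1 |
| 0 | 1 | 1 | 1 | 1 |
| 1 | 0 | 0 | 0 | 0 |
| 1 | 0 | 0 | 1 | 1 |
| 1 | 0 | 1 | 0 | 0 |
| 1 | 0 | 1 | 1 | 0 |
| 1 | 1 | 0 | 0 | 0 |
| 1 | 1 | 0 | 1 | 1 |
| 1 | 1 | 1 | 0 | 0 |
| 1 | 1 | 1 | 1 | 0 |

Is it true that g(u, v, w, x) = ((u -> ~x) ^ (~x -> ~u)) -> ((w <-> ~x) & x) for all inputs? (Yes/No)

Test each input against both g and the formula:
  u=0, v=0, w=0, x=0: formula gives 1, g = 1 ✓
  u=0, v=0, w=0, x=1: formula gives 1, g = 1 ✓
  u=0, v=0, w=1, x=0: formula gives 1, g = 1 ✓
  u=0, v=0, w=1, x=1: formula gives 1, but g = 0 ✗
Row (0,0,1,1) is a counterexample, so the formula is not equivalent to g.

No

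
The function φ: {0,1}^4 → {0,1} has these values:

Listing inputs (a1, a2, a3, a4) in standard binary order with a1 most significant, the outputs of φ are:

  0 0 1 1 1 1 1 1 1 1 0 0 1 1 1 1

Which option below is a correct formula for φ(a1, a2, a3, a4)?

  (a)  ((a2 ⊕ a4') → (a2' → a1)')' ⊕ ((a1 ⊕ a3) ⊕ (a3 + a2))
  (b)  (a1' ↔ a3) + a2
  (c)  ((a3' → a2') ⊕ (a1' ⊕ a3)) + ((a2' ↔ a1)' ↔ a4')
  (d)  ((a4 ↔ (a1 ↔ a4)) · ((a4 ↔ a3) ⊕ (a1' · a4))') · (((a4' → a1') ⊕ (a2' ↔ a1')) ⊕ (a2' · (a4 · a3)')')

(a) disagrees with φ on (0,0,1,0) (formula → 0, table → 1); rule it out.
(c) disagrees with φ on (0,0,0,0) (formula → 1, table → 0); rule it out.
(d) disagrees with φ on (0,0,1,0) (formula → 0, table → 1); rule it out.
Only (b) survives; checking it on all 16 rows confirms it matches φ.

b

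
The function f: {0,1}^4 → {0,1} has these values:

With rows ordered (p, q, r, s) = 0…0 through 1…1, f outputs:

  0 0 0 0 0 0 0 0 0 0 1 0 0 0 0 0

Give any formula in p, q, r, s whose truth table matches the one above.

f(p, q, r, s) = ((p ∧ ¬q) ∧ r) ∧ ¬s

f is 1 on exactly one input, (1,0,1,0), whose minterm is p·¬q·r·¬s. So f is just that conjunction.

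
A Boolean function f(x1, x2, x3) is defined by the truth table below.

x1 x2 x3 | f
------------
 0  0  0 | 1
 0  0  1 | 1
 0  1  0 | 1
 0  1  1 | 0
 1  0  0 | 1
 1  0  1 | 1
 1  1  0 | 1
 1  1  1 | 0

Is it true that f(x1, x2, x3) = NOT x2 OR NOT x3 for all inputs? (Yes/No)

Yes

Check the formula against f row by row:
  x1=0, x2=0, x3=0: formula gives 1, f = 1 ✓
  x1=0, x2=0, x3=1: formula gives 1, f = 1 ✓
  x1=0, x2=1, x3=0: formula gives 1, f = 1 ✓
  x1=0, x2=1, x3=1: formula gives 0, f = 0 ✓
  x1=1, x2=0, x3=0: formula gives 1, f = 1 ✓
  …and likewise for the remaining 3 rows.
All 8 rows match — the expression computes f exactly.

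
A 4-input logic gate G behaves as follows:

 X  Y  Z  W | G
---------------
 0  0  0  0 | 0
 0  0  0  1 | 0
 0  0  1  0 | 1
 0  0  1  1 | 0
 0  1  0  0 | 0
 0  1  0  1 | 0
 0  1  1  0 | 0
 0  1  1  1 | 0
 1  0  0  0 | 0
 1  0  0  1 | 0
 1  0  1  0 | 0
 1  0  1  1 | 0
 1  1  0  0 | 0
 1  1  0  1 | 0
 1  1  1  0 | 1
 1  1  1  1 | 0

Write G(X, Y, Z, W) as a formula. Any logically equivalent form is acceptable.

G(X, Y, Z, W) = (((~X & ~Y) & Z) & ~W) | (((X & Y) & Z) & ~W)

Collect the rows where G=1 — (0,0,1,0), (1,1,1,0) — and write one minterm per row: ¬X·¬Y·Z·¬W, X·Y·Z·¬W. Their union (logical OR) reproduces the table exactly.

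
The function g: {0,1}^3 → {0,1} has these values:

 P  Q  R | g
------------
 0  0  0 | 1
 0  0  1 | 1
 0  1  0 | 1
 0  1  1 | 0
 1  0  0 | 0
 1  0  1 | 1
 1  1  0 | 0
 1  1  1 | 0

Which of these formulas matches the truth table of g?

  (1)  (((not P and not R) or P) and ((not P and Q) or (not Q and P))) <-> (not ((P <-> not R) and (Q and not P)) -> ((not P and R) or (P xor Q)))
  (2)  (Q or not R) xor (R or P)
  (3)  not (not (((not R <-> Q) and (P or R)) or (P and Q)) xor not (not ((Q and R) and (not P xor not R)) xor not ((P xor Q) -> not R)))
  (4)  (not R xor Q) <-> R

2

(1) fails at (0,0,1): the formula yields 0, g is 1.
(3) fails at (0,0,0): the formula yields 0, g is 1.
(4) fails at (0,0,0): the formula yields 0, g is 1.
That leaves (2). Evaluating it on every row reproduces the table of g exactly.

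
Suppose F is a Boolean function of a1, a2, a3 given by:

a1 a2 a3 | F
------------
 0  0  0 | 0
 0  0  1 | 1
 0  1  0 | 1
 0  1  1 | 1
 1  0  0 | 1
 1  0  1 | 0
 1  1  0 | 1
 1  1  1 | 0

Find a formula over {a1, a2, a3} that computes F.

F(a1, a2, a3) = not ((((not a1 and not a2) and not a3) or ((a1 and not a2) and a3)) or ((a1 and a2) and a3))

There are just 3 zero rows: (0,0,0), (1,0,1), (1,1,1). Their minterms are ¬a1·¬a2·¬a3, a1·¬a2·a3, a1·a2·a3; the OR of those covers precisely the 0-outputs, and negating it yields F.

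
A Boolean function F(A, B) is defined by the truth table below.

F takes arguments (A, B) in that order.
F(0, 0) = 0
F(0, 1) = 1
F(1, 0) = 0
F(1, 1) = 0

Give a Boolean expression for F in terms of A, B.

F(A, B) = NOT A AND B

1 only at (0,1): NOT A AND B.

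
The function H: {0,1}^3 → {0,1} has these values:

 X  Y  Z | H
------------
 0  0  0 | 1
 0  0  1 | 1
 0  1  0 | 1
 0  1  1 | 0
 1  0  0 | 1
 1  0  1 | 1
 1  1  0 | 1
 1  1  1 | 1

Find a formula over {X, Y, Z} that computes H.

H(X, Y, Z) = ~((~X & Y) & Z)

Only row (0,1,1) gives 0. So H is 1 everywhere except there — the complement of the minterm ¬X·Y·Z.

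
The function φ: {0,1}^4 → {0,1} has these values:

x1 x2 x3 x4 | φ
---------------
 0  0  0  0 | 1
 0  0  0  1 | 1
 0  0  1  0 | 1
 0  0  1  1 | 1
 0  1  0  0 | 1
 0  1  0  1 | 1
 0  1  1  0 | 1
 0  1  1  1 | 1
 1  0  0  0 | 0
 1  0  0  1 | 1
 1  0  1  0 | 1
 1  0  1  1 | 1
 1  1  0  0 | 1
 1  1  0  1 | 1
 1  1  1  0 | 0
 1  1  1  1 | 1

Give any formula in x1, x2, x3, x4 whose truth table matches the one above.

φ is 0 on only 2 rows — (1,0,0,0), (1,1,1,0). Writing each as a minterm (x1·¬x2·¬x3·¬x4, x1·x2·x3·¬x4) and OR-ing them characterizes exactly where φ=0, so φ is the negation of that disjunction.

φ(x1, x2, x3, x4) = ~((((x1 & ~x2) & ~x3) & ~x4) | (((x1 & x2) & x3) & ~x4))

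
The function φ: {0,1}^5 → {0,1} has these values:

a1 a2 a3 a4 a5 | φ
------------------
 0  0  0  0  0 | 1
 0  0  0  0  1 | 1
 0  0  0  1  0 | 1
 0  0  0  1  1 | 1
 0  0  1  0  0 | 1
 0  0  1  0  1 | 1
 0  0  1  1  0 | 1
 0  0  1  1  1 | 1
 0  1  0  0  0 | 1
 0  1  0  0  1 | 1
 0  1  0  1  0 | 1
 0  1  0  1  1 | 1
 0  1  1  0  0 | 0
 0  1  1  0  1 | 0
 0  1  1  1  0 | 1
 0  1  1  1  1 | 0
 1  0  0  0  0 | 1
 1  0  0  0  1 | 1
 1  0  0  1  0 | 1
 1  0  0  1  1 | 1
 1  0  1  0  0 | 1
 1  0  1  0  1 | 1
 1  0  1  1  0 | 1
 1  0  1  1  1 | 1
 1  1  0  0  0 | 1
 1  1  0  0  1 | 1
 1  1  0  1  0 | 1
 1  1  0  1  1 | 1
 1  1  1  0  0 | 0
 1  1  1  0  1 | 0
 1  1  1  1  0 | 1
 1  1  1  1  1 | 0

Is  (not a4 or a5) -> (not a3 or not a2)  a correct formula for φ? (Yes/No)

Yes

Test each input against both φ and the formula:
  a1=0, a2=0, a3=0, a4=0, a5=0: formula gives 1, φ = 1 ✓
  a1=0, a2=0, a3=0, a4=0, a5=1: formula gives 1, φ = 1 ✓
  a1=0, a2=0, a3=0, a4=1, a5=0: formula gives 1, φ = 1 ✓
  a1=0, a2=0, a3=0, a4=1, a5=1: formula gives 1, φ = 1 ✓
  …and likewise for the remaining 28 rows.
No disagreement on any input; they are logically equivalent.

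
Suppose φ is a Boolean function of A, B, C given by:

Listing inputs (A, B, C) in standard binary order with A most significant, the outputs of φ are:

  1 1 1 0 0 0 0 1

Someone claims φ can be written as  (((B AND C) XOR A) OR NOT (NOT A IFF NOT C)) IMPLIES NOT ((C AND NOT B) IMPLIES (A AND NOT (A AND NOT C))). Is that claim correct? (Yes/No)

Check the formula against φ row by row:
  A=0, B=0, C=0: formula gives 1, φ = 1 ✓
  A=0, B=0, C=1: formula gives 1, φ = 1 ✓
  A=0, B=1, C=0: formula gives 1, φ = 1 ✓
  A=0, B=1, C=1: formula gives 0, φ = 0 ✓
  A=1, B=0, C=0: formula gives 0, φ = 0 ✓
  …and likewise for the remaining 3 rows.
No disagreement on any input; they are logically equivalent.

Yes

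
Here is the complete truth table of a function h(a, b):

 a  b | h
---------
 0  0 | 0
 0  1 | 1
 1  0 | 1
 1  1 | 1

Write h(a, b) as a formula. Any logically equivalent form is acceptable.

The output is 1 whenever at least one input is 1 — the OR of all inputs.

h(a, b) = a | b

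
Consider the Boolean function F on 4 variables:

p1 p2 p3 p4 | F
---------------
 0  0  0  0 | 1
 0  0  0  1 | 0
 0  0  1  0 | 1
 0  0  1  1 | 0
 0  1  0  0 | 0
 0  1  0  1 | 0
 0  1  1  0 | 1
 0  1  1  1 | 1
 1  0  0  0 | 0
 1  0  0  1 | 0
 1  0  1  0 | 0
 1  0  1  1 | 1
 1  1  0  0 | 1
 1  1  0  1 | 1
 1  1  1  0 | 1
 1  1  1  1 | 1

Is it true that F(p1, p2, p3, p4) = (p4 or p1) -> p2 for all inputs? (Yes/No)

No

Check the formula against F row by row:
  p1=0, p2=0, p3=0, p4=0: formula gives 1, F = 1 ✓
  p1=0, p2=0, p3=0, p4=1: formula gives 0, F = 0 ✓
  p1=0, p2=0, p3=1, p4=0: formula gives 1, F = 1 ✓
  p1=0, p2=0, p3=1, p4=1: formula gives 0, F = 0 ✓
  p1=0, p2=1, p3=0, p4=0: formula gives 1, but F = 0 ✗
Since they disagree at (0,1,0,0), the expression is not a correct formula for F.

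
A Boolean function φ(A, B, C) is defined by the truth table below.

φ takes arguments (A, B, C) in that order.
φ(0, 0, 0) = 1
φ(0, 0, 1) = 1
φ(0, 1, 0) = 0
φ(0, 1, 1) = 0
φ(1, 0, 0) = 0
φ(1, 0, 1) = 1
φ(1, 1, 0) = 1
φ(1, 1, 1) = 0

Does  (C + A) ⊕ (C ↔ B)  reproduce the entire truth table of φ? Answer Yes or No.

Evaluate (C + A) ⊕ (C ↔ B) on each row and compare to φ:
  A=0, B=0, C=0: formula gives 1, φ = 1 ✓
  A=0, B=0, C=1: formula gives 1, φ = 1 ✓
  A=0, B=1, C=0: formula gives 0, φ = 0 ✓
  A=0, B=1, C=1: formula gives 0, φ = 0 ✓
  A=1, B=0, C=0: formula gives 0, φ = 0 ✓
  …and likewise for the remaining 3 rows.
All 8 rows match — the expression computes φ exactly.

Yes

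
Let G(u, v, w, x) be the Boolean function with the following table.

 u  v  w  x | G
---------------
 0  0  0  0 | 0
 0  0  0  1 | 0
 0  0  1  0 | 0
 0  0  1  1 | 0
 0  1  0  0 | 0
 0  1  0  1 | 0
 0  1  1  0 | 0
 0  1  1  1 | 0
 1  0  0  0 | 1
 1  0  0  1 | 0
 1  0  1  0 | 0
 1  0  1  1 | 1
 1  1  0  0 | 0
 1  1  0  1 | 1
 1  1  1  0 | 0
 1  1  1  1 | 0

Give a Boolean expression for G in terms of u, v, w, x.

Collect the rows where G=1 — (1,0,0,0), (1,0,1,1), (1,1,0,1) — and write one minterm per row: u·¬v·¬w·¬x, u·¬v·w·x, u·v·¬w·x. Their union (logical OR) reproduces the table exactly.

G(u, v, w, x) = ((((u ∧ ¬v) ∧ ¬w) ∧ ¬x) ∨ (((u ∧ ¬v) ∧ w) ∧ x)) ∨ (((u ∧ v) ∧ ¬w) ∧ x)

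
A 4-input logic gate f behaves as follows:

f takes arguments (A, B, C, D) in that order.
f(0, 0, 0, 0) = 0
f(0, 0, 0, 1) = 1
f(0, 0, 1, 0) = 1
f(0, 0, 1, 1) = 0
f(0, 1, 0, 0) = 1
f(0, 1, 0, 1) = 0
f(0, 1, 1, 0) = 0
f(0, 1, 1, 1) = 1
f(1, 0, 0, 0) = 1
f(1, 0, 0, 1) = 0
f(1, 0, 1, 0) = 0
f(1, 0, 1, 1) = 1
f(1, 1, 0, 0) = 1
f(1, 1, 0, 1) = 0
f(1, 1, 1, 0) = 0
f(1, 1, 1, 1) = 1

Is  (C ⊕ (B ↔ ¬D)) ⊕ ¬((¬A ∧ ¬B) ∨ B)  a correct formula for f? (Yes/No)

Yes

Test each input against both f and the formula:
  A=0, B=0, C=0, D=0: formula gives 0, f = 0 ✓
  A=0, B=0, C=0, D=1: formula gives 1, f = 1 ✓
  A=0, B=0, C=1, D=0: formula gives 1, f = 1 ✓
  A=0, B=0, C=1, D=1: formula gives 0, f = 0 ✓
  …and likewise for the remaining 12 rows.
All 16 rows match — the expression computes f exactly.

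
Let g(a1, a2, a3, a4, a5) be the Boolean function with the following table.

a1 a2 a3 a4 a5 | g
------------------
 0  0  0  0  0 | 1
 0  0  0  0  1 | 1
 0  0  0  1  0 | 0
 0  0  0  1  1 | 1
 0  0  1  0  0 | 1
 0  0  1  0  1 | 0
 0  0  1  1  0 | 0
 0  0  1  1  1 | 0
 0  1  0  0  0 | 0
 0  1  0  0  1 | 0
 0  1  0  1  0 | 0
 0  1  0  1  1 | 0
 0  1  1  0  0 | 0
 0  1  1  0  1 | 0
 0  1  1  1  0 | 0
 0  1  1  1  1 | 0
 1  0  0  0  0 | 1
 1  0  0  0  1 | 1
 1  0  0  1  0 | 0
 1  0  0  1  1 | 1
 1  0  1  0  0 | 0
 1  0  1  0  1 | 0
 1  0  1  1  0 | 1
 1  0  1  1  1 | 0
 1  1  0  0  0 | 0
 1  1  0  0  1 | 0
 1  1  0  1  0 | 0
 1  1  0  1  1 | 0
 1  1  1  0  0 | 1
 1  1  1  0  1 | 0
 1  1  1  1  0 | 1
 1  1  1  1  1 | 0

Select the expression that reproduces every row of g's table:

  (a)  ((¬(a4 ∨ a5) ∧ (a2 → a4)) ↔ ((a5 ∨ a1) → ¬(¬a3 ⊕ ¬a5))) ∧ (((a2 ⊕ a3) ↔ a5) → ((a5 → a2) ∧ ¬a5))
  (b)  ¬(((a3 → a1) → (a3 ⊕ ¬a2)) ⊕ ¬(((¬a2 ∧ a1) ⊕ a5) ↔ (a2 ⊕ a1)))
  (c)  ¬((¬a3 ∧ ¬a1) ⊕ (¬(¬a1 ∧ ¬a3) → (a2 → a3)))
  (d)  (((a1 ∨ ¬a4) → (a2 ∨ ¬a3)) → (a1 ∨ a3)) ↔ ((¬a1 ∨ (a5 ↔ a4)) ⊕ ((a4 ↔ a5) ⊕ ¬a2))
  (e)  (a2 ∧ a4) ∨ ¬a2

a

(b): at (0,0,0,0,0) it gives 0, but g = 1 — eliminated.
(c): at (0,0,0,1,0) it gives 1, but g = 0 — eliminated.
(d): at (0,0,0,0,0) it gives 0, but g = 1 — eliminated.
(e): at (0,0,0,1,0) it gives 1, but g = 0 — eliminated.
(a) is the remaining candidate, and it agrees with g on all 32 inputs.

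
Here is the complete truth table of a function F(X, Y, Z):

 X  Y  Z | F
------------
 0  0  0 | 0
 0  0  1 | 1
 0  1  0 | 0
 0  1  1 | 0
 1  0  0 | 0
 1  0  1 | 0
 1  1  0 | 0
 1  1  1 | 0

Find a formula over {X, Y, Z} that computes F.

Only row (0,0,1) gives 1. That row's minterm ¬X·¬Y·Z is F directly.

F(X, Y, Z) = (~X & ~Y) & Z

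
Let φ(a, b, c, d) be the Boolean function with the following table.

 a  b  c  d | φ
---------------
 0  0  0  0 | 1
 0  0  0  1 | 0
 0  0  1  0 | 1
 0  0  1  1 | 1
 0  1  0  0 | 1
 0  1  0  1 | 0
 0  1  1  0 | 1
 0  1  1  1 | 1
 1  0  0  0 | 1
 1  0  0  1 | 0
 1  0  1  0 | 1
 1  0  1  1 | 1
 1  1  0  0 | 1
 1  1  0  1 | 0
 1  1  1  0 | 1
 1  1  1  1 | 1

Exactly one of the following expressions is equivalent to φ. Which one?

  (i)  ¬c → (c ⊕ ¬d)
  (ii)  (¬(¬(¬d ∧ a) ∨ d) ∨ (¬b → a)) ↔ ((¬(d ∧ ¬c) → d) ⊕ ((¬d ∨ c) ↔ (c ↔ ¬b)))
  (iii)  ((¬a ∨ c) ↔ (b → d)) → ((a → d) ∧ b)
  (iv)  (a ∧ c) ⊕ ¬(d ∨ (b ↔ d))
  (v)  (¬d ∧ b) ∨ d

i

(ii) disagrees with φ on (0,0,0,1) (formula → 1, table → 0); rule it out.
(iii) disagrees with φ on (0,0,0,0) (formula → 0, table → 1); rule it out.
(iv) disagrees with φ on (0,0,0,0) (formula → 0, table → 1); rule it out.
(v) disagrees with φ on (0,0,0,0) (formula → 0, table → 1); rule it out.
(i) is the remaining candidate, and it agrees with φ on all 16 inputs.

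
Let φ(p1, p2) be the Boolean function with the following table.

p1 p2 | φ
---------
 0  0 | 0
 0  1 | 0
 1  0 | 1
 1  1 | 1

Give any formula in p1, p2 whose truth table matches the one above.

The output simply equals p1.

φ(p1, p2) = p1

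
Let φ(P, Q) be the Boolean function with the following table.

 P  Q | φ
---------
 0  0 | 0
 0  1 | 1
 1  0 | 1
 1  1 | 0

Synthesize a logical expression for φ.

The 1-rows are (0,1), (1,0). Each contributes one minterm — ¬P·Q; P·¬Q — and their disjunction is a sum-of-products form of φ.

φ(P, Q) = (¬P ∧ Q) ∨ (P ∧ ¬Q)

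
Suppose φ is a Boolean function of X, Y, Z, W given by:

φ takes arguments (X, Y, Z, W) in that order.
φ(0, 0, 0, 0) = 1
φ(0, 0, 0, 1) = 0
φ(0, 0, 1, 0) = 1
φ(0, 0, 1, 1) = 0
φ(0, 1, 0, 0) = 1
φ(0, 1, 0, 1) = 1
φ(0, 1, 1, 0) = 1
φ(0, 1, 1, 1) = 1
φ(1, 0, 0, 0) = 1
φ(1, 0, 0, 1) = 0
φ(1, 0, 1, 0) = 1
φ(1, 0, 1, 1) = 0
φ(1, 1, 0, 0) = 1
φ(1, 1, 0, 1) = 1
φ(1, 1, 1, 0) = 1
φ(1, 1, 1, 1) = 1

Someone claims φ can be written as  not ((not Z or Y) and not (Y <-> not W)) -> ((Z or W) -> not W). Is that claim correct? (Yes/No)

Yes

Evaluate not ((not Z or Y) and not (Y <-> not W)) -> ((Z or W) -> not W) on each row and compare to φ:
  X=0, Y=0, Z=0, W=0: formula gives 1, φ = 1 ✓
  X=0, Y=0, Z=0, W=1: formula gives 0, φ = 0 ✓
  X=0, Y=0, Z=1, W=0: formula gives 1, φ = 1 ✓
  X=0, Y=0, Z=1, W=1: formula gives 0, φ = 0 ✓
  … (the remaining 12 rows also agree.)
Every row agrees, so the formula is equivalent.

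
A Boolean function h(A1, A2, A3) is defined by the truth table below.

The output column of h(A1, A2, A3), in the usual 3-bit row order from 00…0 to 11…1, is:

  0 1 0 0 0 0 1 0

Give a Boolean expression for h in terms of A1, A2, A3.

h(A1, A2, A3) = ((~A1 & ~A2) & A3) | ((A1 & A2) & ~A3)

Collect the rows where h=1 — (0,0,1), (1,1,0) — and write one minterm per row: ¬A1·¬A2·A3, A1·A2·¬A3. Their union (logical OR) reproduces the table exactly.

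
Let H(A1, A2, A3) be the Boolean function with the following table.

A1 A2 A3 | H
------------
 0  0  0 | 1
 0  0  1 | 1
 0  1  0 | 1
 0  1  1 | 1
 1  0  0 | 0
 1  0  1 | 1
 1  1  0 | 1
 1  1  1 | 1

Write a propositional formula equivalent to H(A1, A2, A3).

Only row (1,0,0) gives 0. So H is 1 everywhere except there — the complement of the minterm A1·¬A2·¬A3.

H(A1, A2, A3) = ~((A1 & ~A2) & ~A3)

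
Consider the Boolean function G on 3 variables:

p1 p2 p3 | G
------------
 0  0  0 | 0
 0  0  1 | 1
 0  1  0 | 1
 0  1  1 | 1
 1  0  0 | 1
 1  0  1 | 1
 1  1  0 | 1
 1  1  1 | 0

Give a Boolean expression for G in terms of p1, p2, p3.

There are just 2 zero rows: (0,0,0), (1,1,1). Their minterms are ¬p1·¬p2·¬p3, p1·p2·p3; the OR of those covers precisely the 0-outputs, and negating it yields G.

G(p1, p2, p3) = ¬(((¬p1 ∧ ¬p2) ∧ ¬p3) ∨ ((p1 ∧ p2) ∧ p3))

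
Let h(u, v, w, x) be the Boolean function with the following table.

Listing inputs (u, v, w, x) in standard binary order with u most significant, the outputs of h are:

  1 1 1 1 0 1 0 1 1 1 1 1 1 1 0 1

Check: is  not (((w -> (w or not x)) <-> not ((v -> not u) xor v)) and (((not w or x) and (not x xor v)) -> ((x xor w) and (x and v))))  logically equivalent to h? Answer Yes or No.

Check the formula against h row by row:
  u=0, v=0, w=0, x=0: formula gives 1, h = 1 ✓
  u=0, v=0, w=0, x=1: formula gives 1, h = 1 ✓
  u=0, v=0, w=1, x=0: formula gives 1, h = 1 ✓
  u=0, v=0, w=1, x=1: formula gives 1, h = 1 ✓
  …
  u=0, v=1, w=0, x=1: formula gives 0, but h = 1 ✗
Row (0,1,0,1) is a counterexample, so the formula is not equivalent to h.

No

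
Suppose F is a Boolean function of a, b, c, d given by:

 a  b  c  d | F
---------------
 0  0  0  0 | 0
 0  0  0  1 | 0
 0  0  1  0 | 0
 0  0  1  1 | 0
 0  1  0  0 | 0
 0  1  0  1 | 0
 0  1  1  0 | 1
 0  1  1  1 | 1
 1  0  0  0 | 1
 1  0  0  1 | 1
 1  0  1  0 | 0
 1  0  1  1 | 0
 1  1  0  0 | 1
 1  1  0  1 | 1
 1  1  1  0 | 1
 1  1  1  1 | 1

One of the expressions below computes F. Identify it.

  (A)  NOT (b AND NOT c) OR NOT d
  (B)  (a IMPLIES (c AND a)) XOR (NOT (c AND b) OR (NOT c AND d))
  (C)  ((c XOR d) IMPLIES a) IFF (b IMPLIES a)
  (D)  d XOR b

(A) fails at (0,0,0,0): the formula yields 1, F is 0.
(C) fails at (0,0,0,0): the formula yields 1, F is 0.
(D) fails at (0,0,0,1): the formula yields 1, F is 0.
That leaves (B). Evaluating it on every row reproduces the table of F exactly.

B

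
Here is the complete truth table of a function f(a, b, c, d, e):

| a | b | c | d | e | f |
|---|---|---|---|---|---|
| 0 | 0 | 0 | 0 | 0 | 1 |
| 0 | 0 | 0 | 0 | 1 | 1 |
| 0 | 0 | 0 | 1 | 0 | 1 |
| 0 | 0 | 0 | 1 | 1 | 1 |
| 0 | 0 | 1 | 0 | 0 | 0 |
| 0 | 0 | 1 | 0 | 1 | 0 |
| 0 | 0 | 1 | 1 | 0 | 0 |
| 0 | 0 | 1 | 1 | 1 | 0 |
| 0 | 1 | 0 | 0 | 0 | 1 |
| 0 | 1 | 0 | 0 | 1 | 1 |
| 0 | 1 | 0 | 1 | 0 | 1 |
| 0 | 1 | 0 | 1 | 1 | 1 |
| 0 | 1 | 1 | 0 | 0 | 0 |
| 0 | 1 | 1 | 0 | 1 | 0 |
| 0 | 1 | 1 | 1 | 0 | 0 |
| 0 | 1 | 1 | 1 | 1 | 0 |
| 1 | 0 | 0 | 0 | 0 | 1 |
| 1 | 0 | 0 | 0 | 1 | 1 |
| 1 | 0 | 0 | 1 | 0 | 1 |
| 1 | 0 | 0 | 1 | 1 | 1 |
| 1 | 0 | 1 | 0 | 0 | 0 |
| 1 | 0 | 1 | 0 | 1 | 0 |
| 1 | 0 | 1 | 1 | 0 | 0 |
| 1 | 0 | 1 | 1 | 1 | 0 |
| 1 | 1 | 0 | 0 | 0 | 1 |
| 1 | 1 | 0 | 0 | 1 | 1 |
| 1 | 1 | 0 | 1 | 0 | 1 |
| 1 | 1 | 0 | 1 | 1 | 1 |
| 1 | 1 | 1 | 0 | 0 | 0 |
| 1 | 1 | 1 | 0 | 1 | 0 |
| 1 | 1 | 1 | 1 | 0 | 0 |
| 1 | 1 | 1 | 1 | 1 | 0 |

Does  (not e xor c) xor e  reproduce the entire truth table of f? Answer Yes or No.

Evaluate (not e xor c) xor e on each row and compare to f:
  a=0, b=0, c=0, d=0, e=0: formula gives 1, f = 1 ✓
  a=0, b=0, c=0, d=0, e=1: formula gives 1, f = 1 ✓
  a=0, b=0, c=0, d=1, e=0: formula gives 1, f = 1 ✓
  a=0, b=0, c=0, d=1, e=1: formula gives 1, f = 1 ✓
  … (the remaining 28 rows also agree.)
No disagreement on any input; they are logically equivalent.

Yes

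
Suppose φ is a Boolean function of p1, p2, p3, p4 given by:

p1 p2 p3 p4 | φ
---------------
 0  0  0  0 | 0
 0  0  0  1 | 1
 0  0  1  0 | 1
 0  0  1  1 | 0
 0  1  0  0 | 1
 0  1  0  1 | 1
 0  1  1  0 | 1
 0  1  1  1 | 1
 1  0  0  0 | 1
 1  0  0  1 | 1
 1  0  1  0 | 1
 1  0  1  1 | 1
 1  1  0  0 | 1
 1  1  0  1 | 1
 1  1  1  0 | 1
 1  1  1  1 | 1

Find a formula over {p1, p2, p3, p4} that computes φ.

φ(p1, p2, p3, p4) = not ((((not p1 and not p2) and not p3) and not p4) or (((not p1 and not p2) and p3) and p4))

φ is 0 on only 2 rows — (0,0,0,0), (0,0,1,1). Writing each as a minterm (¬p1·¬p2·¬p3·¬p4, ¬p1·¬p2·p3·p4) and OR-ing them characterizes exactly where φ=0, so φ is the negation of that disjunction.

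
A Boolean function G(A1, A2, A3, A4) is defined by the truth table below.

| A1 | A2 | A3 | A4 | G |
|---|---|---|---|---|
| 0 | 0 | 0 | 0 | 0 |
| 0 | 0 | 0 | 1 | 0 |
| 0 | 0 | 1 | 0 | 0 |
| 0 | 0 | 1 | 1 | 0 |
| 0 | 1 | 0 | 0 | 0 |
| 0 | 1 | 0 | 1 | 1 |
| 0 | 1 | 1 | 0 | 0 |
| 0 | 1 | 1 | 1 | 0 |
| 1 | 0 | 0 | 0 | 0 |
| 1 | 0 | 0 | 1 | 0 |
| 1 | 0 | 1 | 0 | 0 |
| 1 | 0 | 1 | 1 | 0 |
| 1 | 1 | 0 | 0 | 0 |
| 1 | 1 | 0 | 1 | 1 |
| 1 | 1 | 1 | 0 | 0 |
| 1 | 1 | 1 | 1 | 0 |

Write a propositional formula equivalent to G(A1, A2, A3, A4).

Collect the rows where G=1 — (0,1,0,1), (1,1,0,1) — and write one minterm per row: ¬A1·A2·¬A3·A4, A1·A2·¬A3·A4. Their union (logical OR) reproduces the table exactly.

G(A1, A2, A3, A4) = (((not A1 and A2) and not A3) and A4) or (((A1 and A2) and not A3) and A4)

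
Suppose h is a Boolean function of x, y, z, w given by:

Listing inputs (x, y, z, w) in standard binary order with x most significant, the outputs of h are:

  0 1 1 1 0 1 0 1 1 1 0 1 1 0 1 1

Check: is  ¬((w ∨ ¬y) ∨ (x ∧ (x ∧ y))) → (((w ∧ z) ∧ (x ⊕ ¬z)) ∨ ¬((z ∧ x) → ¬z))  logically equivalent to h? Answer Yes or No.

Test each input against both h and the formula:
  x=0, y=0, z=0, w=0: formula gives 1, but h = 0 ✗
Row (0,0,0,0) is a counterexample, so the formula is not equivalent to h.

No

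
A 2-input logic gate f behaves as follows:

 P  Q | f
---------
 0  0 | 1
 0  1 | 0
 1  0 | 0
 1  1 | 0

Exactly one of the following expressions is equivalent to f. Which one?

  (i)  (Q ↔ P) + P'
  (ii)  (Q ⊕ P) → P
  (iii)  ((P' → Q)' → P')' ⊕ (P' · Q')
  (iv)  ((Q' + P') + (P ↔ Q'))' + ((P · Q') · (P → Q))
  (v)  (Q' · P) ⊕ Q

(i): at (0,1) it gives 1, but f = 0 — eliminated.
(ii): at (1,0) it gives 1, but f = 0 — eliminated.
(iv): at (0,0) it gives 0, but f = 1 — eliminated.
(v): at (0,0) it gives 0, but f = 1 — eliminated.
That leaves (iii). Evaluating it on every row reproduces the table of f exactly.

iii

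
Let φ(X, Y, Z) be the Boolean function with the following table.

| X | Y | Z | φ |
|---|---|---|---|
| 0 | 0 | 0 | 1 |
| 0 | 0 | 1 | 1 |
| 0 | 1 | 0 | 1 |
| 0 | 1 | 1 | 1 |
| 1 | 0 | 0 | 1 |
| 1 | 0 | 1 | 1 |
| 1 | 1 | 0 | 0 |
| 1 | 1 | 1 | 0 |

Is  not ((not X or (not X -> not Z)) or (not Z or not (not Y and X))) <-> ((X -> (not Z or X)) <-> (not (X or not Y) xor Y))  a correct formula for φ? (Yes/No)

Check the formula against φ row by row:
  X=0, Y=0, Z=0: formula gives 1, φ = 1 ✓
  X=0, Y=0, Z=1: formula gives 1, φ = 1 ✓
  X=0, Y=1, Z=0: formula gives 1, φ = 1 ✓
  X=0, Y=1, Z=1: formula gives 1, φ = 1 ✓
  X=1, Y=0, Z=0: formula gives 1, φ = 1 ✓
  … (the remaining 3 rows also agree.)
Every row agrees, so the formula is equivalent.

Yes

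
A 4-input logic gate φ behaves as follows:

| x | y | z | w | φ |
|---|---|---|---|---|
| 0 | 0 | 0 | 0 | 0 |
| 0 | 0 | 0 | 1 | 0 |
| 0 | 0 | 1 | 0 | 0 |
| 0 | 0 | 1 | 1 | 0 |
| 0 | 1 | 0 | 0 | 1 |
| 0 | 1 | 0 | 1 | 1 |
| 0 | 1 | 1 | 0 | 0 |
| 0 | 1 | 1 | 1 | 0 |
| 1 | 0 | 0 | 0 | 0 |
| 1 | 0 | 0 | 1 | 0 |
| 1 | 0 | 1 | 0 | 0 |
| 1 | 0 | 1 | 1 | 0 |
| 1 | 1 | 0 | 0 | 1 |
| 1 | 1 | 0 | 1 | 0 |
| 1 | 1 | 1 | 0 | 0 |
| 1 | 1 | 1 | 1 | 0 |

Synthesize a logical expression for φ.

Collect the rows where φ=1 — (0,1,0,0), (0,1,0,1), (1,1,0,0) — and write one minterm per row: ¬x·y·¬z·¬w, ¬x·y·¬z·w, x·y·¬z·¬w. Their union (logical OR) reproduces the table exactly.

φ(x, y, z, w) = ((((not x and y) and not z) and not w) or (((not x and y) and not z) and w)) or (((x and y) and not z) and not w)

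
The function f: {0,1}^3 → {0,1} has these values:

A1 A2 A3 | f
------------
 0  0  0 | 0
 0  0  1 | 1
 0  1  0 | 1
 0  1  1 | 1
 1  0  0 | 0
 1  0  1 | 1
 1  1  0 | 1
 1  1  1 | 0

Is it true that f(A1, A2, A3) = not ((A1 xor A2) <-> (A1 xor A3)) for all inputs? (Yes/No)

Evaluate not ((A1 xor A2) <-> (A1 xor A3)) on each row and compare to f:
  A1=0, A2=0, A3=0: formula gives 0, f = 0 ✓
  A1=0, A2=0, A3=1: formula gives 1, f = 1 ✓
  A1=0, A2=1, A3=0: formula gives 1, f = 1 ✓
  A1=0, A2=1, A3=1: formula gives 0, but f = 1 ✗
A single disagreement suffices: at (0,1,1) they differ, so the formula does not compute f.

No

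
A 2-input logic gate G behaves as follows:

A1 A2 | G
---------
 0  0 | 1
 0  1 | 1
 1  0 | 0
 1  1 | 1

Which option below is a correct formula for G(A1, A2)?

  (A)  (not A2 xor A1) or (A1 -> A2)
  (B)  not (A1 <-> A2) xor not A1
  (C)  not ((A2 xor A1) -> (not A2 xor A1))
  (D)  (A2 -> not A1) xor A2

A

(B) disagrees with G on (0,1) (formula → 0, table → 1); rule it out.
(C) disagrees with G on (0,0) (formula → 0, table → 1); rule it out.
(D) disagrees with G on (0,1) (formula → 0, table → 1); rule it out.
Only (A) survives; checking it on all 4 rows confirms it matches G.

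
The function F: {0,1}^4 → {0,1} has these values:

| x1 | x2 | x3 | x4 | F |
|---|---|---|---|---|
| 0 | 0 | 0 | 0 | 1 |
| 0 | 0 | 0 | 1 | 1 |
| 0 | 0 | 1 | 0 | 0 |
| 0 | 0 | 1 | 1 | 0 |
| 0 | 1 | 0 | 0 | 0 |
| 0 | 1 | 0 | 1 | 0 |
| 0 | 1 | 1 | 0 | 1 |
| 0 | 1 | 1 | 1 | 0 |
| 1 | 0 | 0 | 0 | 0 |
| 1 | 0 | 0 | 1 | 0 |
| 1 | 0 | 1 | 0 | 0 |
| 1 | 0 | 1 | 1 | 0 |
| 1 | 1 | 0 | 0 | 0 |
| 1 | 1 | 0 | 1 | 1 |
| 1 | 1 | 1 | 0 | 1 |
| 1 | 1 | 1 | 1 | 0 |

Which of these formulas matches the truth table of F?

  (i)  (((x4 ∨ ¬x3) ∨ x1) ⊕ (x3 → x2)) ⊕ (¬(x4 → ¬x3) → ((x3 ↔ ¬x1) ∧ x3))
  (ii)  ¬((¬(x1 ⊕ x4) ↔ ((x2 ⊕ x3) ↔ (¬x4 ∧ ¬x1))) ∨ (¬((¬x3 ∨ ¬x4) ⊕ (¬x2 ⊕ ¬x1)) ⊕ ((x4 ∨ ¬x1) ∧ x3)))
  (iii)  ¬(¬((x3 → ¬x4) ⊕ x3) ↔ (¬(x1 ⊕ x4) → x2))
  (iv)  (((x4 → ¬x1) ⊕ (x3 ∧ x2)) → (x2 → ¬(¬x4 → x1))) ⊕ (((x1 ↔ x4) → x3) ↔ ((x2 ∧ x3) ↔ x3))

(i): at (0,0,1,0) it gives 1, but F = 0 — eliminated.
(iii): at (0,0,0,0) it gives 0, but F = 1 — eliminated.
(iv): at (0,0,0,1) it gives 0, but F = 1 — eliminated.
Only (ii) survives; checking it on all 16 rows confirms it matches F.

ii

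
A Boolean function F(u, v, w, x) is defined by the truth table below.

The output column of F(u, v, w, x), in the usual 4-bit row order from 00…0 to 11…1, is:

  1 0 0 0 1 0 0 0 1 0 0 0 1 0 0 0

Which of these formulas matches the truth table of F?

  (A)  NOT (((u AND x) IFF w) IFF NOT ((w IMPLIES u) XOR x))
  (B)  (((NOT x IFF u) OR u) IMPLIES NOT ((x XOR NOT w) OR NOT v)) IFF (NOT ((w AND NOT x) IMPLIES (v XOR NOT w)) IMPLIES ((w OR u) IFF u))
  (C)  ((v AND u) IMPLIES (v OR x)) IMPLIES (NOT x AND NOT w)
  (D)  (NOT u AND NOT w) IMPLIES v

(A): at (0,0,1,0) it gives 1, but F = 0 — eliminated.
(B): at (0,1,0,1) it gives 1, but F = 0 — eliminated.
(D): at (0,0,0,0) it gives 0, but F = 1 — eliminated.
Only (C) survives; checking it on all 16 rows confirms it matches F.

C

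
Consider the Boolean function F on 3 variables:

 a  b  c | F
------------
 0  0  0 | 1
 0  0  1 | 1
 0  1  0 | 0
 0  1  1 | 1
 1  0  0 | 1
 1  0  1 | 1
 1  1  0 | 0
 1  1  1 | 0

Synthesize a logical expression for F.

F(a, b, c) = NOT ((((NOT a AND b) AND NOT c) OR ((a AND b) AND NOT c)) OR ((a AND b) AND c))

There are just 3 zero rows: (0,1,0), (1,1,0), (1,1,1). Their minterms are ¬a·b·¬c, a·b·¬c, a·b·c; the OR of those covers precisely the 0-outputs, and negating it yields F.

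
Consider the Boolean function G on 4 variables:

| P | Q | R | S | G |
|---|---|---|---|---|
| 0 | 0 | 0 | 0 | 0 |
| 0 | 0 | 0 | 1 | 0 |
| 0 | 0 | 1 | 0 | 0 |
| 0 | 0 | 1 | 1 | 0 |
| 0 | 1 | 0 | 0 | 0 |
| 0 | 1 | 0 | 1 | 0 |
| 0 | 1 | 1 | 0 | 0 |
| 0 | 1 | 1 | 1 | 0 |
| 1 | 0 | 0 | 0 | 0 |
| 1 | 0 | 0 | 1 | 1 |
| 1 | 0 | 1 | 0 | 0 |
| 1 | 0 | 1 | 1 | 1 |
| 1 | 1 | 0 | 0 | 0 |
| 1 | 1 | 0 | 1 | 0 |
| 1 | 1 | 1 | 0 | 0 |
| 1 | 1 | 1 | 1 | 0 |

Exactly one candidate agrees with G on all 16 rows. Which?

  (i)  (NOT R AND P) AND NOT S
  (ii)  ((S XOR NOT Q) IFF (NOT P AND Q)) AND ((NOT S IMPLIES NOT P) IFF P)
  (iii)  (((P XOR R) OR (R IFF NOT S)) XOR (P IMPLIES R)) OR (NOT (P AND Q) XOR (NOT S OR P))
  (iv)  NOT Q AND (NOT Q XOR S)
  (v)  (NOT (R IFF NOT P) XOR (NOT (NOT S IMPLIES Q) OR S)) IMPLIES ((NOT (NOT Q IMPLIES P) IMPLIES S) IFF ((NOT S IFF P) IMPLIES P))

(i) fails at (1,0,0,0): the formula yields 1, G is 0.
(iii) fails at (0,0,0,0): the formula yields 1, G is 0.
(iv) fails at (0,0,0,0): the formula yields 1, G is 0.
(v) fails at (0,0,0,0): the formula yields 1, G is 0.
That leaves (ii). Evaluating it on every row reproduces the table of G exactly.

ii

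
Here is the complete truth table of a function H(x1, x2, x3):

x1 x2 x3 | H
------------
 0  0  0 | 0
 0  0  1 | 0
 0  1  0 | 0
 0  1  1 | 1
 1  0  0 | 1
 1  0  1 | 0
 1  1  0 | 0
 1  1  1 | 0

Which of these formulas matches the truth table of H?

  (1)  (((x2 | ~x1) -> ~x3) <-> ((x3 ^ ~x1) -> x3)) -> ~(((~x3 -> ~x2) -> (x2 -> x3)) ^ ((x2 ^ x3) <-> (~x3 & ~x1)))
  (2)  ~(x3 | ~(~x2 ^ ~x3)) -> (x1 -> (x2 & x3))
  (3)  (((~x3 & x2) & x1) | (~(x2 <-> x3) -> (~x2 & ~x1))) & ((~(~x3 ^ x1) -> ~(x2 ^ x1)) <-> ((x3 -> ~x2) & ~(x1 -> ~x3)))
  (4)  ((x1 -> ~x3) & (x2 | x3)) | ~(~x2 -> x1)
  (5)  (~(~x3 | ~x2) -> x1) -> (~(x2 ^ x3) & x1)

3

(1) disagrees with H on (0,0,0) (formula → 1, table → 0); rule it out.
(2) disagrees with H on (0,0,0) (formula → 1, table → 0); rule it out.
(4) disagrees with H on (0,0,0) (formula → 1, table → 0); rule it out.
(5) disagrees with H on (1,1,1) (formula → 1, table → 0); rule it out.
That leaves (3). Evaluating it on every row reproduces the table of H exactly.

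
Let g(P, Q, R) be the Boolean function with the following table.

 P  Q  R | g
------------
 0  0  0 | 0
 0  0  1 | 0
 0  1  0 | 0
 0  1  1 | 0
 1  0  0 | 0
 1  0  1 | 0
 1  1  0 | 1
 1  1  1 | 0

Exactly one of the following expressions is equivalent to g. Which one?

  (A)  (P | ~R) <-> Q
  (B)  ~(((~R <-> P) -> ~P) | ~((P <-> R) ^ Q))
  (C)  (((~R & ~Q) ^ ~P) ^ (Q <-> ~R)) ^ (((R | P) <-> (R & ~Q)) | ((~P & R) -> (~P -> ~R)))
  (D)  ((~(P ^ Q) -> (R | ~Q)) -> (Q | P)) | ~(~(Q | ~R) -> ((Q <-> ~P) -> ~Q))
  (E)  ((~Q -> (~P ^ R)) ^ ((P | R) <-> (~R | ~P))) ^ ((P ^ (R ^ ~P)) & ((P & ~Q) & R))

(A): at (0,0,1) it gives 1, but g = 0 — eliminated.
(C): at (0,0,0) it gives 1, but g = 0 — eliminated.
(D): at (0,1,0) it gives 1, but g = 0 — eliminated.
(E): at (0,0,0) it gives 1, but g = 0 — eliminated.
(B) is the remaining candidate, and it agrees with g on all 8 inputs.

B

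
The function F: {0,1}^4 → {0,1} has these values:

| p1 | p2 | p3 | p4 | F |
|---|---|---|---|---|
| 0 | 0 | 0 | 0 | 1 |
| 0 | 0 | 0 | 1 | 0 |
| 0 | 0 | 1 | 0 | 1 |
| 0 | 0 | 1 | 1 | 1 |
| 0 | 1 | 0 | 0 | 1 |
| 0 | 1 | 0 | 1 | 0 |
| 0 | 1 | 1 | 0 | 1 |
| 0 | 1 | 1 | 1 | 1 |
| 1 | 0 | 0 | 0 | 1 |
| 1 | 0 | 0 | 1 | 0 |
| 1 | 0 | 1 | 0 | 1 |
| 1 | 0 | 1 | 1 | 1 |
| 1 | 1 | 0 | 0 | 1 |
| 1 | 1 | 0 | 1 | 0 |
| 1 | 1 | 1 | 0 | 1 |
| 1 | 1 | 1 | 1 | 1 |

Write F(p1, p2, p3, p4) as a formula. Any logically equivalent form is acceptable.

The 0-rows are (0,0,0,1), (0,1,0,1), (1,0,0,1), (1,1,0,1). Take each as a conjunction (¬p1·¬p2·¬p3·p4, ¬p1·p2·¬p3·p4, p1·¬p2·¬p3·p4, p1·p2·¬p3·p4), form their disjunction, and complement — that gives a formula that is 1 everywhere F is.

F(p1, p2, p3, p4) = ((((((p1' · p2') · p3') · p4) + (((p1' · p2) · p3') · p4)) + (((p1 · p2') · p3') · p4)) + (((p1 · p2) · p3') · p4))'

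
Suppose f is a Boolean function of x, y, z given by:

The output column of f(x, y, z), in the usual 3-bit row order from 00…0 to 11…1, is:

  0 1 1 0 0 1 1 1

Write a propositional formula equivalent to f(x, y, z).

The 0-rows are (0,0,0), (0,1,1), (1,0,0). Take each as a conjunction (¬x·¬y·¬z, ¬x·y·z, x·¬y·¬z), form their disjunction, and complement — that gives a formula that is 1 everywhere f is.

f(x, y, z) = ~((((~x & ~y) & ~z) | ((~x & y) & z)) | ((x & ~y) & ~z))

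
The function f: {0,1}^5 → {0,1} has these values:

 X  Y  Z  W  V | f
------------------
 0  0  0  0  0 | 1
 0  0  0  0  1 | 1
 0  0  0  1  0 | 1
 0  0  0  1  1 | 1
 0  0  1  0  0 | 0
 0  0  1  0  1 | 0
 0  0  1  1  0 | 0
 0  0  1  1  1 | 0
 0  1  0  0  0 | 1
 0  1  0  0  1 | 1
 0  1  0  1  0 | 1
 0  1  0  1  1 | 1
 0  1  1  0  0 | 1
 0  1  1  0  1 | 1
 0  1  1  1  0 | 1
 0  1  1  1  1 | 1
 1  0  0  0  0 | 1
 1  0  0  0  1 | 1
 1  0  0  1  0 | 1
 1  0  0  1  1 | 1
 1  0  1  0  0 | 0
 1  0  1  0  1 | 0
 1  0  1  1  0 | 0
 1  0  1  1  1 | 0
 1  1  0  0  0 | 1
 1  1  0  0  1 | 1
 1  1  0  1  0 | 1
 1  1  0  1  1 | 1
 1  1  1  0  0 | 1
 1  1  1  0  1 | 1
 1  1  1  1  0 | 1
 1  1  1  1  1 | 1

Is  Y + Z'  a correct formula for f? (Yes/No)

Yes

Check the formula against f row by row:
  X=0, Y=0, Z=0, W=0, V=0: formula gives 1, f = 1 ✓
  X=0, Y=0, Z=0, W=0, V=1: formula gives 1, f = 1 ✓
  X=0, Y=0, Z=0, W=1, V=0: formula gives 1, f = 1 ✓
  X=0, Y=0, Z=0, W=1, V=1: formula gives 1, f = 1 ✓
  … (the remaining 28 rows also agree.)
Every row agrees, so the formula is equivalent.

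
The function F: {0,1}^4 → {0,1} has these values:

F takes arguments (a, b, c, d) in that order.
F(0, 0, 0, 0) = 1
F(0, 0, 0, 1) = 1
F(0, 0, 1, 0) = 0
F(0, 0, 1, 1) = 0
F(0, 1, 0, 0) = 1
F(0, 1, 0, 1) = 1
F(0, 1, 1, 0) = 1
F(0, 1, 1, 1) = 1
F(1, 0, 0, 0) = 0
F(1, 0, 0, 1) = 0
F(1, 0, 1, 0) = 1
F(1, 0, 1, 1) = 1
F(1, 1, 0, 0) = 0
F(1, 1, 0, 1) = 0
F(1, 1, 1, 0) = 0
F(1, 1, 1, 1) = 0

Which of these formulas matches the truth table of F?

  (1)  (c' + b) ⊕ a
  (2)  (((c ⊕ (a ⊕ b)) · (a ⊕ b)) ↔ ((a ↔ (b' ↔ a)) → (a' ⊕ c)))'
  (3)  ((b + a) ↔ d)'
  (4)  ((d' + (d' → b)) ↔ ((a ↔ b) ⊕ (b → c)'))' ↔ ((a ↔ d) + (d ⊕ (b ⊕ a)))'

1

(2): at (0,1,0,0) it gives 0, but F = 1 — eliminated.
(3): at (0,0,0,0) it gives 0, but F = 1 — eliminated.
(4): at (0,0,1,0) it gives 1, but F = 0 — eliminated.
(1) is the remaining candidate, and it agrees with F on all 16 inputs.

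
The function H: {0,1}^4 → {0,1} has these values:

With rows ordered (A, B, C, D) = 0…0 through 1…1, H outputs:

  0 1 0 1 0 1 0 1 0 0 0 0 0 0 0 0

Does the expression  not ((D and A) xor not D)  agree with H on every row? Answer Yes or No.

Evaluate not ((D and A) xor not D) on each row and compare to H:
  A=0, B=0, C=0, D=0: formula gives 0, H = 0 ✓
  A=0, B=0, C=0, D=1: formula gives 1, H = 1 ✓
  A=0, B=0, C=1, D=0: formula gives 0, H = 0 ✓
  A=0, B=0, C=1, D=1: formula gives 1, H = 1 ✓
  … (the remaining 12 rows also agree.)
All 16 rows match — the expression computes H exactly.

Yes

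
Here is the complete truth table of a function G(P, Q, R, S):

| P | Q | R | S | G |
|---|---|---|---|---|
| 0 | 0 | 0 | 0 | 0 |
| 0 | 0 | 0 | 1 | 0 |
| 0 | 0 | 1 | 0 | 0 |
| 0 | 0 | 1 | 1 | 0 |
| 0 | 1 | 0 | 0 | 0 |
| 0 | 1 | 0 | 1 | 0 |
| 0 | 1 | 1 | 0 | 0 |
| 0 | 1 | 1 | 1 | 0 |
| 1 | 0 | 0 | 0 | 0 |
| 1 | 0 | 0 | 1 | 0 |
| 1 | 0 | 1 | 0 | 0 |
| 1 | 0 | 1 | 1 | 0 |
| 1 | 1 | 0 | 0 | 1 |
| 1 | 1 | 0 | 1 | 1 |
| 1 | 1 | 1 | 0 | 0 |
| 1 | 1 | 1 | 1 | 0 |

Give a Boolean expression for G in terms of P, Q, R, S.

G(P, Q, R, S) = (((P ∧ Q) ∧ ¬R) ∧ ¬S) ∨ (((P ∧ Q) ∧ ¬R) ∧ S)

G=1 on 2 inputs: (1,1,0,0), (1,1,0,1). Reading each as a conjunction of literals (P·Q·¬R·¬S, P·Q·¬R·S) and taking the OR gives the canonical DNF.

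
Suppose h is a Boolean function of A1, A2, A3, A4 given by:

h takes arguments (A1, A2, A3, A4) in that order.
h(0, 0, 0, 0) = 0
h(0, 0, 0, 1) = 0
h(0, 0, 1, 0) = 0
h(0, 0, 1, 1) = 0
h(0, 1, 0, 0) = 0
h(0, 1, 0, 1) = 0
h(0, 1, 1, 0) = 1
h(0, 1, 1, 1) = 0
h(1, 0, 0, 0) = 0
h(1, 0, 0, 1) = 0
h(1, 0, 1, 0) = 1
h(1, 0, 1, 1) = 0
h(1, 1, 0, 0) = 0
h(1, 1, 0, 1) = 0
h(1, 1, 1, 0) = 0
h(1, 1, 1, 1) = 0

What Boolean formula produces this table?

h(A1, A2, A3, A4) = (((NOT A1 AND A2) AND A3) AND NOT A4) OR (((A1 AND NOT A2) AND A3) AND NOT A4)

Collect the rows where h=1 — (0,1,1,0), (1,0,1,0) — and write one minterm per row: ¬A1·A2·A3·¬A4, A1·¬A2·A3·¬A4. Their union (logical OR) reproduces the table exactly.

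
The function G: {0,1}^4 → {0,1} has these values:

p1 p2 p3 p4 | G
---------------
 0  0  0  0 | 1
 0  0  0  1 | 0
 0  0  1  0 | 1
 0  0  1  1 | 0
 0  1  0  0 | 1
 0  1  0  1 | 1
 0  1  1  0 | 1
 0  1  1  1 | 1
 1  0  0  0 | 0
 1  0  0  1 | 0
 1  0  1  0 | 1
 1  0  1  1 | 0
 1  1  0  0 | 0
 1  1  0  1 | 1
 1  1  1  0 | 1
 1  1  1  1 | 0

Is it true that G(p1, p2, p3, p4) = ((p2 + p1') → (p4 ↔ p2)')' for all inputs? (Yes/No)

No

Evaluate ((p2 + p1') → (p4 ↔ p2)')' on each row and compare to G:
  p1=0, p2=0, p3=0, p4=0: formula gives 1, G = 1 ✓
  p1=0, p2=0, p3=0, p4=1: formula gives 0, G = 0 ✓
  p1=0, p2=0, p3=1, p4=0: formula gives 1, G = 1 ✓
  p1=0, p2=0, p3=1, p4=1: formula gives 0, G = 0 ✓
  p1=0, p2=1, p3=0, p4=0: formula gives 0, but G = 1 ✗
Since they disagree at (0,1,0,0), the expression is not a correct formula for G.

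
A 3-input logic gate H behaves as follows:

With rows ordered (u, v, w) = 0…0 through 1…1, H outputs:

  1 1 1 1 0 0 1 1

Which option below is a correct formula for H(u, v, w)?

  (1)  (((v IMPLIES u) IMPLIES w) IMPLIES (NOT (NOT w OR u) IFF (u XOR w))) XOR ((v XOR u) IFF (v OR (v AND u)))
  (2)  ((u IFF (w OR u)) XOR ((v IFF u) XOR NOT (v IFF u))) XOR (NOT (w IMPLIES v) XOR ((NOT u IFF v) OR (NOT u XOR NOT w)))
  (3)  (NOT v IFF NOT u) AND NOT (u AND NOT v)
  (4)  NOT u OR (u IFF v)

(1): at (0,0,0) it gives 0, but H = 1 — eliminated.
(2): at (0,0,0) it gives 0, but H = 1 — eliminated.
(3): at (0,1,0) it gives 0, but H = 1 — eliminated.
That leaves (4). Evaluating it on every row reproduces the table of H exactly.

4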